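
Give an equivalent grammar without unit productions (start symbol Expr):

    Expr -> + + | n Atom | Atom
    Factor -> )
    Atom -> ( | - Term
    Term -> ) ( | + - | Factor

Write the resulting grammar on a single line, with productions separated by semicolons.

Expr -> ( | - Term | + + | n Atom; Factor -> ); Atom -> ( | - Term; Term -> ) ( | + - | )

Unit pairs: Expr ⇒* {Atom}; Term ⇒* {Factor}.
For each unit pair (A, B), copy every non-unit production of B to A, then drop all unit productions.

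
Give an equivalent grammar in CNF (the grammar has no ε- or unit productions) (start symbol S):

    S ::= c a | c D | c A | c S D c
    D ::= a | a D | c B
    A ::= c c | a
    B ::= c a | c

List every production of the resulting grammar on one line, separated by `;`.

S ::= X1 X2 | X1 D | X1 A | X1 Y1; D ::= a | X2 D | X1 B; A ::= X1 X1 | a; B ::= X1 X2 | c; X1 ::= c; X2 ::= a; Y1 ::= S Y2; Y2 ::= D X1

Introduce a nonterminal for each terminal appearing in a rule of length ≥ 2: X1 → c, X2 → a.
Binarize each right-hand side of length ≥ 3 by chaining fresh nonterminals (Y1, Y2, …): affected rules were S → X1 S D X1.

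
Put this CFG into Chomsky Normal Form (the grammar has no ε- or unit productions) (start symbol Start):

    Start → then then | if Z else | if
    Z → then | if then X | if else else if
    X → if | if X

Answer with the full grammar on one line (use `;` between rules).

Start → X1 X1 | X2 Y1 | if; Z → then | X2 Y2 | X2 Y3; X → if | X2 X; X1 → then; X2 → if; X3 → else; Y1 → Z X3; Y2 → X1 X; Y3 → X3 Y4; Y4 → X3 X2

Introduce a nonterminal for each terminal appearing in a rule of length ≥ 2: X1 → then, X2 → if, X3 → else.
Binarize each right-hand side of length ≥ 3 by chaining fresh nonterminals (Y1, Y2, …): affected rules were Start → X2 Z X3; Z → X2 X1 X; Z → X2 X3 X3 X2.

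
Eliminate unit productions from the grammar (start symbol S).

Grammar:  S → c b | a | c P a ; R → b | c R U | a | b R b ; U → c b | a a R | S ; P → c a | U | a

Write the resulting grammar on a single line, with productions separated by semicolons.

Unit pairs: P ⇒* {S, U}; U ⇒* {S}.
For every A with A ⇒* B via unit rules, add B's non-unit alternatives to A; then delete every rule of the form X → Y.

S → c b | a | c P a; R → b | c R U | a | b R b; U → c b | a a R | a | c P a; P → c b | a a R | a | c P a | c a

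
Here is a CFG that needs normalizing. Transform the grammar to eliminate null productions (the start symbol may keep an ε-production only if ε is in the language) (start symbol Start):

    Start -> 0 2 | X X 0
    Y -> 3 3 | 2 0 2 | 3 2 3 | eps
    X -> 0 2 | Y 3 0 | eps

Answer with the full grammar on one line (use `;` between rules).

Nullable nonterminals: {X, Y}.
ε ∉ L(G), so no ε-production is kept.
Expand every rule over subsets of its nullable positions: Start → X X 0 gives X X 0 | X 0 | 0. X → Y 3 0 gives Y 3 0 | 3 0.

Start -> 0 2 | X X 0 | X 0 | 0; Y -> 3 3 | 2 0 2 | 3 2 3; X -> 0 2 | Y 3 0 | 3 0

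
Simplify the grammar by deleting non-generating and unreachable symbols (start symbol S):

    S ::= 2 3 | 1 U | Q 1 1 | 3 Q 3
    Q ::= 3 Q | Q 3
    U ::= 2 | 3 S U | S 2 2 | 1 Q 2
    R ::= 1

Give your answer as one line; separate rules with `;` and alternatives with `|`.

Generating nonterminals: {R, S, U}.
Reachable from S after that: {S, U}.
Removed useless symbols: {Q, R} and every production mentioning them.

S ::= 2 3 | 1 U; U ::= 2 | 3 S U | S 2 2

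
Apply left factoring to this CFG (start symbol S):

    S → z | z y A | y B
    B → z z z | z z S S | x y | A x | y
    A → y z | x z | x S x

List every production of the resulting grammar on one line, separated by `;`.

S → y B | z S'; B → x y | A x | y | z z B'; A → y z | x A'; S' → ε | y A; B' → z | S S; A' → z | S x

S has alternatives sharing prefix 'z': factor to S → z S' with S' → ε | y A.
B has alternatives sharing prefix 'z z': factor to B → z z B' with B' → z | S S.
A has alternatives sharing prefix 'x': factor to A → x A' with A' → z | S x.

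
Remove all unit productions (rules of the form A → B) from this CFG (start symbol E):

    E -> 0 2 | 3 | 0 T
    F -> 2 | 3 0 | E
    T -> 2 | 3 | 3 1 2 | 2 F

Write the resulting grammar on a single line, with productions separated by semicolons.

E -> 0 2 | 3 | 0 T; F -> 0 2 | 3 | 0 T | 2 | 3 0; T -> 2 | 3 | 3 1 2 | 2 F

Unit pairs: F ⇒* {E}.
For each unit pair (A, B), copy every non-unit production of B to A, then drop all unit productions.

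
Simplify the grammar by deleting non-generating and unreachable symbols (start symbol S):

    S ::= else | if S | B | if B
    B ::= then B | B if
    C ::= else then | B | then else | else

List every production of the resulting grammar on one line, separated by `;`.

S ::= else | if S

Generating nonterminals: {C, S}.
Reachable from S after that: {S}.
Removed useless symbols: {B, C} and every production mentioning them.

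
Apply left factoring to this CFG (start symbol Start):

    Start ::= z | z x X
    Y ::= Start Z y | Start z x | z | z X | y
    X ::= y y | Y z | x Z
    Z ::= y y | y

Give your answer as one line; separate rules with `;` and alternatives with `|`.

Start ::= z Start1; Y ::= y | Start Y1 | z Y2; X ::= y y | Y z | x Z; Z ::= y Z1; Start1 ::= ε | x X; Y1 ::= Z y | z x; Y2 ::= ε | X; Z1 ::= y | ε

Start has alternatives sharing prefix 'z': factor to Start → z Start1 with Start1 → ε | x X.
Y has alternatives sharing prefix 'Start': factor to Y → Start Y1 with Y1 → Z y | z x.
Y has alternatives sharing prefix 'z': factor to Y → z Y2 with Y2 → ε | X.
Z has alternatives sharing prefix 'y': factor to Z → y Z1 with Z1 → y | ε.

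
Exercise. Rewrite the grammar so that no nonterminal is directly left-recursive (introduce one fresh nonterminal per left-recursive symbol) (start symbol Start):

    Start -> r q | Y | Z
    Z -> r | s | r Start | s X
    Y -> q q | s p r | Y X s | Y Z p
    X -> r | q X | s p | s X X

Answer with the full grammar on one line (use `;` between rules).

Directly left-recursive nonterminal: Y.
For Y: α = {X s, Z p}, β = {q q, s p r}. Rewrite as Y → β Y1 and Y1 → α Y1 | ε.

Start -> r q | Y | Z; Z -> r | s | r Start | s X; Y -> q q Y1 | s p r Y1; X -> r | q X | s p | s X X; Y1 -> X s Y1 | Z p Y1 | ε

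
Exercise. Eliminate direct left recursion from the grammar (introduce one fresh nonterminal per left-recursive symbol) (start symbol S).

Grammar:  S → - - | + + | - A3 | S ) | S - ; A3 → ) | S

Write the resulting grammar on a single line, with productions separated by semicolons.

S → - - S' | + + S' | - A3 S'; A3 → ) | S; S' → ) S' | - S' | ε

S is directly left-recursive.
For S: α = {), -}, β = {- -, + +, - A3}. Rewrite as S → β S' and S' → α S' | ε.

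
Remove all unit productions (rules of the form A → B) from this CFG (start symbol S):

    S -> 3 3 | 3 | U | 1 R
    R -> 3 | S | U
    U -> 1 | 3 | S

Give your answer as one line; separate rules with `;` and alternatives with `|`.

Unit pairs: R ⇒* {S, U}; S ⇒* {U}; U ⇒* {S}.
For every A with A ⇒* B via unit rules, add B's non-unit alternatives to A; then delete every rule of the form X → Y.

S -> 1 | 3 | 3 3 | 1 R; R -> 1 | 3 | 3 3 | 1 R; U -> 1 | 3 | 3 3 | 1 R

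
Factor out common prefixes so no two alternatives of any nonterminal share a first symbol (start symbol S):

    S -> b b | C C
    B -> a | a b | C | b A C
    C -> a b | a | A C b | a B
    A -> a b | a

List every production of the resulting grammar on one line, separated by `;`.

S -> b b | C C; B -> C | b A C | a B'; C -> A C b | a C'; A -> a A'; B' -> ε | b; C' -> b | ε | B; A' -> b | ε

B has alternatives sharing prefix 'a': factor to B → a B' with B' → ε | b.
C has alternatives sharing prefix 'a': factor to C → a C' with C' → b | ε | B.
A has alternatives sharing prefix 'a': factor to A → a A' with A' → b | ε.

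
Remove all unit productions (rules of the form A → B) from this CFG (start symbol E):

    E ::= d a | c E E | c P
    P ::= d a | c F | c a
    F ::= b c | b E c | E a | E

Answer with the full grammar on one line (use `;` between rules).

E ::= d a | c E E | c P; P ::= d a | c F | c a; F ::= d a | c E E | c P | b c | b E c | E a

Unit pairs: F ⇒* {E}.
For every A with A ⇒* B via unit rules, add B's non-unit alternatives to A; then delete every rule of the form X → Y.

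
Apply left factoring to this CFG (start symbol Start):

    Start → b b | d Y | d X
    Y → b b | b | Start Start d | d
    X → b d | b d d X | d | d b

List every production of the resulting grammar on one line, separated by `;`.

Start has alternatives sharing prefix 'd': factor to Start → d Start1 with Start1 → Y | X.
Y has alternatives sharing prefix 'b': factor to Y → b Y1 with Y1 → b | ε.
X has alternatives sharing prefix 'b d': factor to X → b d X1 with X1 → ε | d X.
X has alternatives sharing prefix 'd': factor to X → d X2 with X2 → ε | b.

Start → b b | d Start1; Y → Start Start d | d | b Y1; X → b d X1 | d X2; Start1 → Y | X; Y1 → b | epsilon; X1 → epsilon | d X; X2 → epsilon | b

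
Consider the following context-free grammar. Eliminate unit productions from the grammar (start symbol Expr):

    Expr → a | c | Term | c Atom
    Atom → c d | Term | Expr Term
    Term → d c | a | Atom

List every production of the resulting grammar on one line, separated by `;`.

Expr → d c | a | c d | Expr Term | c | c Atom; Atom → d c | a | c d | Expr Term; Term → d c | a | c d | Expr Term

Unit pairs: Atom ⇒* {Term}; Expr ⇒* {Atom, Term}; Term ⇒* {Atom}.
For each unit pair (A, B), copy every non-unit production of B to A, then drop all unit productions.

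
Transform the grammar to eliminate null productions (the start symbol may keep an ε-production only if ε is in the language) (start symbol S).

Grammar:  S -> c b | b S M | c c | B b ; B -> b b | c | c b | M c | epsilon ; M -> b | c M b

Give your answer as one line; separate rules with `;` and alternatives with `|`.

S -> c b | b S M | c c | B b | b; B -> b b | c | c b | M c; M -> b | c M b

The nullable symbols are {B}.
ε ∉ L(G), so no ε-production is kept.
Add the nullable-subset variants: S → B b gives B b | b.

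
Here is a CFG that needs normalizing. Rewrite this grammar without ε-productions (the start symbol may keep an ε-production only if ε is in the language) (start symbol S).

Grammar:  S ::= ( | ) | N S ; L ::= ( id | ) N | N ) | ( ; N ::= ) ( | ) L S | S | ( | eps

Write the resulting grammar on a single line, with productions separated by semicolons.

S ::= ( | ) | N S; L ::= ( id | ) N | ) | N ) | (; N ::= ) ( | ) L S | S | (

The nullable symbols are {N}.
ε ∉ L(G), so no ε-production is kept.
Add the nullable-subset variants: L → ) N gives ) N | ).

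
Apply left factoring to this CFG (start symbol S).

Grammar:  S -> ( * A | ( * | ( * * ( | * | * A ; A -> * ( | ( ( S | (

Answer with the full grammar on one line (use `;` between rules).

S -> ( * S' | * S''; A -> * ( | ( A'; S' -> A | eps | * (; S'' -> eps | A; A' -> ( S | eps

S has alternatives sharing prefix '( *': factor to S → ( * S' with S' → A | ε | * (.
S has alternatives sharing prefix '*': factor to S → * S'' with S'' → ε | A.
A has alternatives sharing prefix '(': factor to A → ( A' with A' → ( S | ε.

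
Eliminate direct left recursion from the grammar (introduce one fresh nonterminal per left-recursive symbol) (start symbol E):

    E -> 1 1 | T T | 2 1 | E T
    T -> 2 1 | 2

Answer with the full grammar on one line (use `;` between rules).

E -> 1 1 E' | T T E' | 2 1 E'; T -> 2 1 | 2; E' -> T E' | ε

Left recursion appears on E.
For E: α = {T}, β = {1 1, T T, 2 1}. Rewrite as E → β E' and E' → α E' | ε.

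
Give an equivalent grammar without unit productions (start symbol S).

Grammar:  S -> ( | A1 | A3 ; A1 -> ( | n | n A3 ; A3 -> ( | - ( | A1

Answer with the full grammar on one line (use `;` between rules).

Unit pairs: A3 ⇒* {A1}; S ⇒* {A1, A3}.
For every A with A ⇒* B via unit rules, add B's non-unit alternatives to A; then delete every rule of the form X → Y.

S -> ( | n | n A3 | - (; A1 -> ( | n | n A3; A3 -> ( | n | n A3 | - (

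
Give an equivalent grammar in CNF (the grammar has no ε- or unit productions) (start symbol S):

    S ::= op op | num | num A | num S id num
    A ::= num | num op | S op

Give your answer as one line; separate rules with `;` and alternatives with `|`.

S ::= X1 X1 | num | X2 A | X2 Y1; A ::= num | X2 X1 | S X1; X1 ::= op; X2 ::= num; X3 ::= id; Y1 ::= S Y2; Y2 ::= X3 X2

Introduce a nonterminal for each terminal appearing in a rule of length ≥ 2: X1 → op, X2 → num, X3 → id.
Binarize each right-hand side of length ≥ 3 by chaining fresh nonterminals (Y1, Y2, …): affected rules were S → X2 S X3 X2.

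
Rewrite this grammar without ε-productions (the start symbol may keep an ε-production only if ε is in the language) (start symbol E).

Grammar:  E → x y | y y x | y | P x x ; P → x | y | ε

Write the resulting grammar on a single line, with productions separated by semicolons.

The nullable symbols are {P}.
ε ∉ L(G), so no ε-production is kept.
Expand every rule over subsets of its nullable positions: E → P x x gives P x x | x x.

E → x y | y y x | y | P x x | x x; P → x | y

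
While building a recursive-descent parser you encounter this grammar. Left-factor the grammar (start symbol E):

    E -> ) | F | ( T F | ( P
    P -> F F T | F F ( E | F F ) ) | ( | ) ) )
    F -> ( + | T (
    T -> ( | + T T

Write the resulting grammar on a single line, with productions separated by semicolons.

E has alternatives sharing prefix '(': factor to E → ( E' with E' → T F | P.
P has alternatives sharing prefix 'F F': factor to P → F F P' with P' → T | ( E | ) ).

E -> ) | F | ( E'; P -> ( | ) ) ) | F F P'; F -> ( + | T (; T -> ( | + T T; E' -> T F | P; P' -> T | ( E | ) )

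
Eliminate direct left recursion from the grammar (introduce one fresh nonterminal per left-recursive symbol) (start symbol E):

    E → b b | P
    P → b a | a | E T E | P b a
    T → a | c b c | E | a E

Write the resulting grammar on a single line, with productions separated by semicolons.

P is directly left-recursive.
For P: α = {b a}, β = {b a, a, E T E}. Rewrite as P → β P' and P' → α P' | ε.

E → b b | P; P → b a P' | a P' | E T E P'; T → a | c b c | E | a E; P' → b a P' | ε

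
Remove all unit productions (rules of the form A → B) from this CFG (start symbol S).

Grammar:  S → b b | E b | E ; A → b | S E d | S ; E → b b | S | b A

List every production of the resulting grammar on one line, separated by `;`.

Unit pairs: A ⇒* {E, S}; E ⇒* {S}; S ⇒* {E}.
Replace each nonterminal's rules with the union of the non-unit rules of every nonterminal it unit-derives.

S → b b | b A | E b; A → b b | b A | E b | b | S E d; E → b b | b A | E b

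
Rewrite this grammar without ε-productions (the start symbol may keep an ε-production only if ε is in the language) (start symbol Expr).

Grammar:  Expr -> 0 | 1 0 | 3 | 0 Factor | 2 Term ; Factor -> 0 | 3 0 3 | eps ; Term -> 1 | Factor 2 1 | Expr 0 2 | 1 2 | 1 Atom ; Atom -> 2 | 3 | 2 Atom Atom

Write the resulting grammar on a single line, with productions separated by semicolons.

Expr -> 0 | 1 0 | 3 | 0 Factor | 2 Term; Factor -> 0 | 3 0 3; Term -> 1 | Factor 2 1 | 2 1 | Expr 0 2 | 1 2 | 1 Atom; Atom -> 2 | 3 | 2 Atom Atom

Nullable set = {Factor}.
ε ∉ L(G), so no ε-production is kept.
Add the nullable-subset variants: Term → Factor 2 1 gives Factor 2 1 | 2 1.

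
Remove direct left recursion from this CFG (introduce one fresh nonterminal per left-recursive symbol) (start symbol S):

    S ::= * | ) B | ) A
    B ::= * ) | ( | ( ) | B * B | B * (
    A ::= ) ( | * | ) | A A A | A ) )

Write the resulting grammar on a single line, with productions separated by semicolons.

S ::= * | ) B | ) A; B ::= * ) B' | ( B' | ( ) B'; A ::= ) ( A' | * A' | ) A'; B' ::= * B B' | * ( B' | ε; A' ::= A A A' | ) ) A' | ε

Left recursion appears on B, A.
For B: α = {* B, * (}, β = {* ), (, ( )}. Rewrite as B → β B' and B' → α B' | ε.
For A: α = {A A, ) )}, β = {) (, *, )}. Rewrite as A → β A' and A' → α A' | ε.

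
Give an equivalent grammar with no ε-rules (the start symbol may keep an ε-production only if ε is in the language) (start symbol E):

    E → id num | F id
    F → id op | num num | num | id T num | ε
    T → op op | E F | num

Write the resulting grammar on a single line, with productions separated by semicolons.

E → id num | F id | id; F → id op | num num | num | id T num; T → op op | E F | E | num

Nullable nonterminals: {F}.
ε ∉ L(G), so no ε-production is kept.
For each production, add variants omitting each subset of nullable occurrences: E → F id gives F id | id. T → E F gives E F | E.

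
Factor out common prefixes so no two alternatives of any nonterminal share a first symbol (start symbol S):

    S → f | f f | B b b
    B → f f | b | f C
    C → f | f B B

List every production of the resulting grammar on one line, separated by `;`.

S has alternatives sharing prefix 'f': factor to S → f S' with S' → ε | f.
B has alternatives sharing prefix 'f': factor to B → f B' with B' → f | C.
C has alternatives sharing prefix 'f': factor to C → f C' with C' → ε | B B.

S → B b b | f S'; B → b | f B'; C → f C'; S' → ε | f; B' → f | C; C' → ε | B B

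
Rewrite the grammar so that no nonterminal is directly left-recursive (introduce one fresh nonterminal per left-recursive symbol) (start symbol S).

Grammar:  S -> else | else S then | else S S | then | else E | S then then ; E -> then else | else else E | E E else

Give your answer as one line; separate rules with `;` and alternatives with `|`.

S, E are directly left-recursive.
For S: α = {then then}, β = {else, else S then, else S S, then, else E}. Rewrite as S → β S' and S' → α S' | ε.
For E: α = {E else}, β = {then else, else else E}. Rewrite as E → β E' and E' → α E' | ε.

S -> else S' | else S then S' | else S S S' | then S' | else E S'; E -> then else E' | else else E E'; S' -> then then S' | ε; E' -> E else E' | ε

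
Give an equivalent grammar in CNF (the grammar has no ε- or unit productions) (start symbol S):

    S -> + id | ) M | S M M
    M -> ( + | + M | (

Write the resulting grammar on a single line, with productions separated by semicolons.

S -> X1 X2 | X3 M | S Y1; M -> X4 X1 | X1 M | (; X1 -> +; X2 -> id; X3 -> ); X4 -> (; Y1 -> M M

Introduce a nonterminal for each terminal appearing in a rule of length ≥ 2: X1 → +, X2 → id, X3 → ), X4 → (.
Binarize each right-hand side of length ≥ 3 by chaining fresh nonterminals (Y1, Y2, …): affected rules were S → S M M.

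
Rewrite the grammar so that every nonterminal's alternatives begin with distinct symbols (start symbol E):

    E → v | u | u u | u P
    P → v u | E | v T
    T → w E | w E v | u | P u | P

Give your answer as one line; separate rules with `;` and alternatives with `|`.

E → v | u E'; P → E | v P'; T → u | w E T' | P T''; E' → epsilon | u | P; P' → u | T; T' → epsilon | v; T'' → u | epsilon

E has alternatives sharing prefix 'u': factor to E → u E' with E' → ε | u | P.
P has alternatives sharing prefix 'v': factor to P → v P' with P' → u | T.
T has alternatives sharing prefix 'w E': factor to T → w E T' with T' → ε | v.
T has alternatives sharing prefix 'P': factor to T → P T'' with T'' → u | ε.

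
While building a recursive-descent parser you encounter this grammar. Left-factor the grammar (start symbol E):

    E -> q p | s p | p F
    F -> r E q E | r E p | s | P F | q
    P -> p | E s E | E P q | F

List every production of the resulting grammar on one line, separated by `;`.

E -> q p | s p | p F; F -> s | P F | q | r E F'; P -> p | F | E P'; F' -> q E | p; P' -> s E | P q

F has alternatives sharing prefix 'r E': factor to F → r E F' with F' → q E | p.
P has alternatives sharing prefix 'E': factor to P → E P' with P' → s E | P q.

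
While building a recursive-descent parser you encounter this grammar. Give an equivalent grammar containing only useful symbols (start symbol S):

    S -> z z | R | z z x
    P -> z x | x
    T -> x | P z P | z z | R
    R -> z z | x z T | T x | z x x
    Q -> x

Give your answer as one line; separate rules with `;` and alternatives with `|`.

Generating nonterminals: {P, Q, R, S, T}.
Reachable from S after that: {P, R, S, T}.
Removed useless symbols: {Q} and every production mentioning them.

S -> z z | R | z z x; P -> z x | x; T -> x | P z P | z z | R; R -> z z | x z T | T x | z x x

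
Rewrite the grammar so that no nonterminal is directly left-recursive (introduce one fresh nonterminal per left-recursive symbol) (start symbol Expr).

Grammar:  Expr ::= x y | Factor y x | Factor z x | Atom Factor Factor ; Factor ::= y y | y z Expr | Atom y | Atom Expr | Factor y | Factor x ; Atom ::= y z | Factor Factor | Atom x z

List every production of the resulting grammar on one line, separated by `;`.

Factor, Atom are directly left-recursive.
For Factor: α = {y, x}, β = {y y, y z Expr, Atom y, Atom Expr}. Rewrite as Factor → β Factor1 and Factor1 → α Factor1 | ε.
For Atom: α = {x z}, β = {y z, Factor Factor}. Rewrite as Atom → β Atom1 and Atom1 → α Atom1 | ε.

Expr ::= x y | Factor y x | Factor z x | Atom Factor Factor; Factor ::= y y Factor1 | y z Expr Factor1 | Atom y Factor1 | Atom Expr Factor1; Atom ::= y z Atom1 | Factor Factor Atom1; Factor1 ::= y Factor1 | x Factor1 | ε; Atom1 ::= x z Atom1 | ε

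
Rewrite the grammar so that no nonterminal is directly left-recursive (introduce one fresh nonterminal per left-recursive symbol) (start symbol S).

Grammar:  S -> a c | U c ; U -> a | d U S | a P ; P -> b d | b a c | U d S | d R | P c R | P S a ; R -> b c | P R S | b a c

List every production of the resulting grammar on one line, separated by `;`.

S -> a c | U c; U -> a | d U S | a P; P -> b d P' | b a c P' | U d S P' | d R P'; R -> b c | P R S | b a c; P' -> c R P' | S a P' | ε

P is directly left-recursive.
For P: α = {c R, S a}, β = {b d, b a c, U d S, d R}. Rewrite as P → β P' and P' → α P' | ε.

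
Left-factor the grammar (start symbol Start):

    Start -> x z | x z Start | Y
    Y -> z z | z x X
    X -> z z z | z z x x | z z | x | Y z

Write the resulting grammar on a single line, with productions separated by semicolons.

Start -> Y | x z Start1; Y -> z Y1; X -> x | Y z | z z X1; Start1 -> epsilon | Start; Y1 -> z | x X; X1 -> z | x x | epsilon

Start has alternatives sharing prefix 'x z': factor to Start → x z Start1 with Start1 → ε | Start.
Y has alternatives sharing prefix 'z': factor to Y → z Y1 with Y1 → z | x X.
X has alternatives sharing prefix 'z z': factor to X → z z X1 with X1 → z | x x | ε.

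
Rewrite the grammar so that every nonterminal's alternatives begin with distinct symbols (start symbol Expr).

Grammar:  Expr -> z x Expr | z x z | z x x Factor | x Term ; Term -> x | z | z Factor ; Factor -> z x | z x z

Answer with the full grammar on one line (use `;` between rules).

Expr -> x Term | z x Expr1; Term -> x | z Term1; Factor -> z x Factor1; Expr1 -> Expr | z | x Factor; Term1 -> ε | Factor; Factor1 -> ε | z

Expr has alternatives sharing prefix 'z x': factor to Expr → z x Expr1 with Expr1 → Expr | z | x Factor.
Term has alternatives sharing prefix 'z': factor to Term → z Term1 with Term1 → ε | Factor.
Factor has alternatives sharing prefix 'z x': factor to Factor → z x Factor1 with Factor1 → ε | z.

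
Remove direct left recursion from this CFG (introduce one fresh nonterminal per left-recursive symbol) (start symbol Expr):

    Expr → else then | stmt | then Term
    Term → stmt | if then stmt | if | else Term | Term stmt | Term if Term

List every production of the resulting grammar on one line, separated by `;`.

Directly left-recursive nonterminal: Term.
For Term: α = {stmt, if Term}, β = {stmt, if then stmt, if, else Term}. Rewrite as Term → β Term1 and Term1 → α Term1 | ε.

Expr → else then | stmt | then Term; Term → stmt Term1 | if then stmt Term1 | if Term1 | else Term Term1; Term1 → stmt Term1 | if Term Term1 | ε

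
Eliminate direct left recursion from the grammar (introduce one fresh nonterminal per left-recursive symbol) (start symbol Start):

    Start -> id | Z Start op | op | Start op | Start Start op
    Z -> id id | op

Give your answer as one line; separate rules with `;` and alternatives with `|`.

Start is directly left-recursive.
For Start: α = {op, Start op}, β = {id, Z Start op, op}. Rewrite as Start → β Start1 and Start1 → α Start1 | ε.

Start -> id Start1 | Z Start op Start1 | op Start1; Z -> id id | op; Start1 -> op Start1 | Start op Start1 | ε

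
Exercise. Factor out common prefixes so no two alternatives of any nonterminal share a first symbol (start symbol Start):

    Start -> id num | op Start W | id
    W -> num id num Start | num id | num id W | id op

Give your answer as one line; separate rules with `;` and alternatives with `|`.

Start has alternatives sharing prefix 'id': factor to Start → id Start1 with Start1 → num | ε.
W has alternatives sharing prefix 'num id': factor to W → num id W1 with W1 → num Start | ε | W.

Start -> op Start W | id Start1; W -> id op | num id W1; Start1 -> num | ε; W1 -> num Start | ε | W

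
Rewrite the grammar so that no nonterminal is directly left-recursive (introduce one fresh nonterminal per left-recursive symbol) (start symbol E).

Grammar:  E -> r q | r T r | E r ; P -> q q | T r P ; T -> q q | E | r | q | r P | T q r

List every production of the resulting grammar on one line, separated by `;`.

E -> r q E' | r T r E'; P -> q q | T r P; T -> q q T' | E T' | r T' | q T' | r P T'; E' -> r E' | ε; T' -> q r T' | ε

Left recursion appears on E, T.
For E: α = {r}, β = {r q, r T r}. Rewrite as E → β E' and E' → α E' | ε.
For T: α = {q r}, β = {q q, E, r, q, r P}. Rewrite as T → β T' and T' → α T' | ε.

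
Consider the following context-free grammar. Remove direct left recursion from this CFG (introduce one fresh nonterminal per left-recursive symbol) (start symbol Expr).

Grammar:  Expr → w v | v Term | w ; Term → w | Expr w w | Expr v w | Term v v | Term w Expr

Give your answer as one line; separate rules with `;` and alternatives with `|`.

Term is directly left-recursive.
For Term: α = {v v, w Expr}, β = {w, Expr w w, Expr v w}. Rewrite as Term → β Term1 and Term1 → α Term1 | ε.

Expr → w v | v Term | w; Term → w Term1 | Expr w w Term1 | Expr v w Term1; Term1 → v v Term1 | w Expr Term1 | ε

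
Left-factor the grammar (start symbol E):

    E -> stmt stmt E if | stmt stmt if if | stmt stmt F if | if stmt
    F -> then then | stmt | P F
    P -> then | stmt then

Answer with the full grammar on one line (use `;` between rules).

E -> if stmt | stmt stmt E'; F -> then then | stmt | P F; P -> then | stmt then; E' -> E if | if if | F if

E has alternatives sharing prefix 'stmt stmt': factor to E → stmt stmt E' with E' → E if | if if | F if.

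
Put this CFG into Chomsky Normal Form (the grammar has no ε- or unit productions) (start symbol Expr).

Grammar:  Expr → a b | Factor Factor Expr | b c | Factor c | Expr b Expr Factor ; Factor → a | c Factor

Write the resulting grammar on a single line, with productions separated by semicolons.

Introduce a nonterminal for each terminal appearing in a rule of length ≥ 2: X1 → a, X2 → b, X3 → c.
Binarize each right-hand side of length ≥ 3 by chaining fresh nonterminals (Y1, Y2, …): affected rules were Expr → Factor Factor Expr; Expr → Expr X2 Expr Factor.

Expr → X1 X2 | Factor Y1 | X2 X3 | Factor X3 | Expr Y2; Factor → a | X3 Factor; X1 → a; X2 → b; X3 → c; Y1 → Factor Expr; Y2 → X2 Y3; Y3 → Expr Factor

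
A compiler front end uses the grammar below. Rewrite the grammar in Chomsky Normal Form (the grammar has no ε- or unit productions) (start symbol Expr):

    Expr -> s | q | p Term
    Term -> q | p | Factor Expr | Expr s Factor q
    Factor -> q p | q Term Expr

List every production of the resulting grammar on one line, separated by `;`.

Introduce a nonterminal for each terminal appearing in a rule of length ≥ 2: X1 → p, X2 → s, X3 → q.
Binarize each right-hand side of length ≥ 3 by chaining fresh nonterminals (Y1, Y2, …): affected rules were Term → Expr X2 Factor X3; Factor → X3 Term Expr.

Expr -> s | q | X1 Term; Term -> q | p | Factor Expr | Expr Y1; Factor -> X3 X1 | X3 Y3; X1 -> p; X2 -> s; X3 -> q; Y1 -> X2 Y2; Y2 -> Factor X3; Y3 -> Term Expr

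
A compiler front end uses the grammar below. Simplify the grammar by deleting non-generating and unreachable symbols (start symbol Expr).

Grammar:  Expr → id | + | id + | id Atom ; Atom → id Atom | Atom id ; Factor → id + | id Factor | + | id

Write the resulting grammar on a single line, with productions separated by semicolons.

Expr → id | + | id +

Generating nonterminals: {Expr, Factor}.
Reachable from Expr after that: {Expr}.
Removed useless symbols: {Atom, Factor} and every production mentioning them.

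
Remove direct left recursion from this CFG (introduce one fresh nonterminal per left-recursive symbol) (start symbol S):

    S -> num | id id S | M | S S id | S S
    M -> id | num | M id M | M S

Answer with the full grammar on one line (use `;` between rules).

Directly left-recursive nonterminals: S, M.
For S: α = {S id, S}, β = {num, id id S, M}. Rewrite as S → β S' and S' → α S' | ε.
For M: α = {id M, S}, β = {id, num}. Rewrite as M → β M' and M' → α M' | ε.

S -> num S' | id id S S' | M S'; M -> id M' | num M'; S' -> S id S' | S S' | ε; M' -> id M M' | S M' | ε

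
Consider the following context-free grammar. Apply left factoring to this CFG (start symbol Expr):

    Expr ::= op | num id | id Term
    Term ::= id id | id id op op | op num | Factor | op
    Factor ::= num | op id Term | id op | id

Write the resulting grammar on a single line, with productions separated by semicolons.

Expr ::= op | num id | id Term; Term ::= Factor | id id Term1 | op Term2; Factor ::= num | op id Term | id Factor1; Term1 ::= ε | op op; Term2 ::= num | ε; Factor1 ::= op | ε

Term has alternatives sharing prefix 'id id': factor to Term → id id Term1 with Term1 → ε | op op.
Term has alternatives sharing prefix 'op': factor to Term → op Term2 with Term2 → num | ε.
Factor has alternatives sharing prefix 'id': factor to Factor → id Factor1 with Factor1 → op | ε.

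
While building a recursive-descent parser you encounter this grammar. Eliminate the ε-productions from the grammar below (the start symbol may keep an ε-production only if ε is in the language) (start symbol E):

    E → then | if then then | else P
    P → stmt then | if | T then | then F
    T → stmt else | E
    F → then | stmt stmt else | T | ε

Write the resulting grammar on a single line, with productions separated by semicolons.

E → then | if then then | else P; P → stmt then | if | T then | then F | then; T → stmt else | E; F → then | stmt stmt else | T

The nullable symbols are {F}.
ε ∉ L(G), so no ε-production is kept.
Add the nullable-subset variants: P → then F gives then F | then.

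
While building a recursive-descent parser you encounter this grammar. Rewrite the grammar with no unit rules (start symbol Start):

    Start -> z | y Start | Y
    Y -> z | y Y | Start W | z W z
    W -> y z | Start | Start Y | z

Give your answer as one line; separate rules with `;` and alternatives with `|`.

Start -> z | y Start | y Y | Start W | z W z; Y -> z | y Y | Start W | z W z; W -> z | y Start | y Y | Start W | z W z | y z | Start Y

Unit pairs: Start ⇒* {Y}; W ⇒* {Start, Y}.
For each unit pair (A, B), copy every non-unit production of B to A, then drop all unit productions.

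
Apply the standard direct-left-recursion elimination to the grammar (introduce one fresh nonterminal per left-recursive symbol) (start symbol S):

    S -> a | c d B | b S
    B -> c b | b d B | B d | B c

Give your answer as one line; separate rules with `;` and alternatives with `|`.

S -> a | c d B | b S; B -> c b B' | b d B B'; B' -> d B' | c B' | epsilon

Left recursion appears on B.
For B: α = {d, c}, β = {c b, b d B}. Rewrite as B → β B' and B' → α B' | ε.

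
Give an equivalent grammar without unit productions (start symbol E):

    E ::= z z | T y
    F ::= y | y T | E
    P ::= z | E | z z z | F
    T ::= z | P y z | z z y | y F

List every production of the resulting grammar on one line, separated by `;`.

E ::= z z | T y; F ::= z z | T y | y | y T; P ::= z z | T y | z | z z z | y | y T; T ::= z | P y z | z z y | y F

Unit pairs: F ⇒* {E}; P ⇒* {E, F}.
For every A with A ⇒* B via unit rules, add B's non-unit alternatives to A; then delete every rule of the form X → Y.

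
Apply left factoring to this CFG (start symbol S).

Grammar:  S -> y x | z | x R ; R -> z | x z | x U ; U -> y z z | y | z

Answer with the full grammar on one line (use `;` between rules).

S -> y x | z | x R; R -> z | x R'; U -> z | y U'; R' -> z | U; U' -> z z | ε

R has alternatives sharing prefix 'x': factor to R → x R' with R' → z | U.
U has alternatives sharing prefix 'y': factor to U → y U' with U' → z z | ε.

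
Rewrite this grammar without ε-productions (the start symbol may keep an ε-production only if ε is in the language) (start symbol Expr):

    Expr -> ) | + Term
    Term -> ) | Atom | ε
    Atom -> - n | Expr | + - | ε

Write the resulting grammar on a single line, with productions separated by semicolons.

Expr -> ) | + Term | +; Term -> ) | Atom; Atom -> - n | Expr | + -

Nullable nonterminals: {Atom, Term}.
ε ∉ L(G), so no ε-production is kept.
Add the nullable-subset variants: Expr → + Term gives + Term | +.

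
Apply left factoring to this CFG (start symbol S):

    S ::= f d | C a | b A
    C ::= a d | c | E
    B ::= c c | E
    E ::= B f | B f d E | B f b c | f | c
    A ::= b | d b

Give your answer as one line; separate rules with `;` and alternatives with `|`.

S ::= f d | C a | b A; C ::= a d | c | E; B ::= c c | E; E ::= f | c | B f E'; A ::= b | d b; E' ::= ε | d E | b c

E has alternatives sharing prefix 'B f': factor to E → B f E' with E' → ε | d E | b c.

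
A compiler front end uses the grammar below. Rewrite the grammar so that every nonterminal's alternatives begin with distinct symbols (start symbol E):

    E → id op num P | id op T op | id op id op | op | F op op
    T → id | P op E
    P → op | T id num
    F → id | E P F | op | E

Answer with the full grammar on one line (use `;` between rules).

E → op | F op op | id op E'; T → id | P op E; P → op | T id num; F → id | op | E F'; E' → num P | T op | id op; F' → P F | eps

E has alternatives sharing prefix 'id op': factor to E → id op E' with E' → num P | T op | id op.
F has alternatives sharing prefix 'E': factor to F → E F' with F' → P F | ε.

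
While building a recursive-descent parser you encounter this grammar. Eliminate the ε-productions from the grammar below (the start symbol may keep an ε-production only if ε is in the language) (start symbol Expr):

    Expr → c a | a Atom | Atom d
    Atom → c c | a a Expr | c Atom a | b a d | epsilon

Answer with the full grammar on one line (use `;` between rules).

The nullable symbols are {Atom}.
ε ∉ L(G), so no ε-production is kept.
Add the nullable-subset variants: Expr → a Atom gives a Atom | a. Expr → Atom d gives Atom d | d. Atom → c Atom a gives c Atom a | c a.

Expr → c a | a Atom | a | Atom d | d; Atom → c c | a a Expr | c Atom a | c a | b a d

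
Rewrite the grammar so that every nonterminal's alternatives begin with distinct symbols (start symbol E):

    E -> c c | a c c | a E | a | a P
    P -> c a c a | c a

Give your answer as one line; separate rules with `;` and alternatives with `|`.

E has alternatives sharing prefix 'a': factor to E → a E' with E' → c c | E | ε | P.
P has alternatives sharing prefix 'c a': factor to P → c a P' with P' → c a | ε.

E -> c c | a E'; P -> c a P'; E' -> c c | E | ε | P; P' -> c a | ε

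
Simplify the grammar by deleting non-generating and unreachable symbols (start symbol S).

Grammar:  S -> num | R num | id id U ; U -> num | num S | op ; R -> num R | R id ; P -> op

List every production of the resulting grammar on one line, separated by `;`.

S -> num | id id U; U -> num | num S | op

Generating nonterminals: {P, S, U}.
Reachable from S after that: {S, U}.
Removed useless symbols: {P, R} and every production mentioning them.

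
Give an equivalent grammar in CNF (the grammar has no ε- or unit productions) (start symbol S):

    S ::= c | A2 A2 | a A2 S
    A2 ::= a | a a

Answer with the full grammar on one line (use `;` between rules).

S ::= c | A2 A2 | X1 Y1; A2 ::= a | X1 X1; X1 ::= a; Y1 ::= A2 S

Introduce a nonterminal for each terminal appearing in a rule of length ≥ 2: X1 → a.
Binarize each right-hand side of length ≥ 3 by chaining fresh nonterminals (Y1, Y2, …): affected rules were S → X1 A2 S.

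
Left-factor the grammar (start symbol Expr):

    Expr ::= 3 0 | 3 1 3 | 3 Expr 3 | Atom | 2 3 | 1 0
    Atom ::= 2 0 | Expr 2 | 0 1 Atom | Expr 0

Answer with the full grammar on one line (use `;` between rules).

Expr has alternatives sharing prefix '3': factor to Expr → 3 Expr1 with Expr1 → 0 | 1 3 | Expr 3.
Atom has alternatives sharing prefix 'Expr': factor to Atom → Expr Atom1 with Atom1 → 2 | 0.

Expr ::= Atom | 2 3 | 1 0 | 3 Expr1; Atom ::= 2 0 | 0 1 Atom | Expr Atom1; Expr1 ::= 0 | 1 3 | Expr 3; Atom1 ::= 2 | 0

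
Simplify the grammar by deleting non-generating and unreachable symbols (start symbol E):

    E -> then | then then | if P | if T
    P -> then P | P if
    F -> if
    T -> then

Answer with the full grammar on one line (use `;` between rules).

Generating nonterminals: {E, F, T}.
Reachable from E after that: {E, T}.
Removed useless symbols: {F, P} and every production mentioning them.

E -> then | then then | if T; T -> then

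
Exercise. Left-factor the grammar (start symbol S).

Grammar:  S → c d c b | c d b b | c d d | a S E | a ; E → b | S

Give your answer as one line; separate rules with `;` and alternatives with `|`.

S has alternatives sharing prefix 'c d': factor to S → c d S' with S' → c b | b b | d.
S has alternatives sharing prefix 'a': factor to S → a S'' with S'' → S E | ε.

S → c d S' | a S''; E → b | S; S' → c b | b b | d; S'' → S E | ε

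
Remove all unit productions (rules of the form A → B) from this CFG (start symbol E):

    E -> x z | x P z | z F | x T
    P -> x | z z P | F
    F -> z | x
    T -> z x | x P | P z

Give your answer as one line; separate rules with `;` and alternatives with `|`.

E -> x z | x P z | z F | x T; P -> z | x | z z P; F -> z | x; T -> z x | x P | P z

Unit pairs: P ⇒* {F}.
Replace each nonterminal's rules with the union of the non-unit rules of every nonterminal it unit-derives.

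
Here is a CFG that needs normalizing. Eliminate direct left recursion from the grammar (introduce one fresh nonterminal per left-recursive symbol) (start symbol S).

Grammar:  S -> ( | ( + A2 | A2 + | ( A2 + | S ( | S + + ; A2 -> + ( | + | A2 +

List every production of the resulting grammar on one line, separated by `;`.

S, A2 are directly left-recursive.
For S: α = {(, + +}, β = {(, ( + A2, A2 +, ( A2 +}. Rewrite as S → β S' and S' → α S' | ε.
For A2: α = {+}, β = {+ (, +}. Rewrite as A2 → β A2' and A2' → α A2' | ε.

S -> ( S' | ( + A2 S' | A2 + S' | ( A2 + S'; A2 -> + ( A2' | + A2'; S' -> ( S' | + + S' | ε; A2' -> + A2' | ε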